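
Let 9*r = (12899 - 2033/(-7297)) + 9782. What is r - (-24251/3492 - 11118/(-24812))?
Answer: 399359029067443/158059412172 ≈ 2526.6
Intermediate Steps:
r = 55168430/21891 (r = ((12899 - 2033/(-7297)) + 9782)/9 = ((12899 - 2033*(-1/7297)) + 9782)/9 = ((12899 + 2033/7297) + 9782)/9 = (94126036/7297 + 9782)/9 = (⅑)*(165505290/7297) = 55168430/21891 ≈ 2520.1)
r - (-24251/3492 - 11118/(-24812)) = 55168430/21891 - (-24251/3492 - 11118/(-24812)) = 55168430/21891 - (-24251*1/3492 - 11118*(-1/24812)) = 55168430/21891 - (-24251/3492 + 5559/12406) = 55168430/21891 - 1*(-140722939/21660876) = 55168430/21891 + 140722939/21660876 = 399359029067443/158059412172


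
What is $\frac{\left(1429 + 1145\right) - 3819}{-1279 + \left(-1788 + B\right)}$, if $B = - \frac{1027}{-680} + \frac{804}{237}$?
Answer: $\frac{66881400}{164495867} \approx 0.40658$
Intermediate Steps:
$B = \frac{263373}{53720}$ ($B = \left(-1027\right) \left(- \frac{1}{680}\right) + 804 \cdot \frac{1}{237} = \frac{1027}{680} + \frac{268}{79} = \frac{263373}{53720} \approx 4.9027$)
$\frac{\left(1429 + 1145\right) - 3819}{-1279 + \left(-1788 + B\right)} = \frac{\left(1429 + 1145\right) - 3819}{-1279 + \left(-1788 + \frac{263373}{53720}\right)} = \frac{2574 - 3819}{-1279 - \frac{95787987}{53720}} = - \frac{1245}{- \frac{164495867}{53720}} = \left(-1245\right) \left(- \frac{53720}{164495867}\right) = \frac{66881400}{164495867}$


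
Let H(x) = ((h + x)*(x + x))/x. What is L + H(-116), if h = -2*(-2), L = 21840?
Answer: 21616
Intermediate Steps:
h = 4
H(x) = 8 + 2*x (H(x) = ((4 + x)*(x + x))/x = ((4 + x)*(2*x))/x = (2*x*(4 + x))/x = 8 + 2*x)
L + H(-116) = 21840 + (8 + 2*(-116)) = 21840 + (8 - 232) = 21840 - 224 = 21616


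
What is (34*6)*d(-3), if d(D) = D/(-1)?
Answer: 612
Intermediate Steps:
d(D) = -D (d(D) = D*(-1) = -D)
(34*6)*d(-3) = (34*6)*(-1*(-3)) = 204*3 = 612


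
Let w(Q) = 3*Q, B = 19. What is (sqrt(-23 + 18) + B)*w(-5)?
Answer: -285 - 15*I*sqrt(5) ≈ -285.0 - 33.541*I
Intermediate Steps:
(sqrt(-23 + 18) + B)*w(-5) = (sqrt(-23 + 18) + 19)*(3*(-5)) = (sqrt(-5) + 19)*(-15) = (I*sqrt(5) + 19)*(-15) = (19 + I*sqrt(5))*(-15) = -285 - 15*I*sqrt(5)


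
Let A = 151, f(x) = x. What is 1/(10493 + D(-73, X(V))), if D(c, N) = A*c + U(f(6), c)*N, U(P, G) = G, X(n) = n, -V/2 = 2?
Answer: -1/238 ≈ -0.0042017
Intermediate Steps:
V = -4 (V = -2*2 = -4)
D(c, N) = 151*c + N*c (D(c, N) = 151*c + c*N = 151*c + N*c)
1/(10493 + D(-73, X(V))) = 1/(10493 - 73*(151 - 4)) = 1/(10493 - 73*147) = 1/(10493 - 10731) = 1/(-238) = -1/238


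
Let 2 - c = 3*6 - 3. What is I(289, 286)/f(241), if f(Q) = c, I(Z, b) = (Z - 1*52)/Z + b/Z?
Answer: -523/3757 ≈ -0.13921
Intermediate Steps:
c = -13 (c = 2 - (3*6 - 3) = 2 - (18 - 3) = 2 - 1*15 = 2 - 15 = -13)
I(Z, b) = b/Z + (-52 + Z)/Z (I(Z, b) = (Z - 52)/Z + b/Z = (-52 + Z)/Z + b/Z = b/Z + (-52 + Z)/Z)
f(Q) = -13
I(289, 286)/f(241) = ((-52 + 289 + 286)/289)/(-13) = ((1/289)*523)*(-1/13) = (523/289)*(-1/13) = -523/3757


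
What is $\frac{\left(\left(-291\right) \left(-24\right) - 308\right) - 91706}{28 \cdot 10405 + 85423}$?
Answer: $- \frac{85030}{376763} \approx -0.22569$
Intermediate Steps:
$\frac{\left(\left(-291\right) \left(-24\right) - 308\right) - 91706}{28 \cdot 10405 + 85423} = \frac{\left(6984 - 308\right) - 91706}{291340 + 85423} = \frac{6676 - 91706}{376763} = \left(-85030\right) \frac{1}{376763} = - \frac{85030}{376763}$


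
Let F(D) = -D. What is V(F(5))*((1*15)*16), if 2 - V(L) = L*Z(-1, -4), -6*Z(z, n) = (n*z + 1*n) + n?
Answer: 1280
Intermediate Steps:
Z(z, n) = -n/3 - n*z/6 (Z(z, n) = -((n*z + 1*n) + n)/6 = -((n*z + n) + n)/6 = -((n + n*z) + n)/6 = -(2*n + n*z)/6 = -n/3 - n*z/6)
V(L) = 2 - 2*L/3 (V(L) = 2 - L*(-1/6*(-4)*(2 - 1)) = 2 - L*(-1/6*(-4)*1) = 2 - L*2/3 = 2 - 2*L/3)
V(F(5))*((1*15)*16) = (2 - (-2)*5/3)*((1*15)*16) = (2 - 2/3*(-5))*(15*16) = (2 + 10/3)*240 = (16/3)*240 = 1280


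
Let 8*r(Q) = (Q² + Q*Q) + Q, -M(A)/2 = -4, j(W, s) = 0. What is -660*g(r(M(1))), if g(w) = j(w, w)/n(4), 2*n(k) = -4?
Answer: 0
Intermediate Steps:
n(k) = -2 (n(k) = (½)*(-4) = -2)
M(A) = 8 (M(A) = -2*(-4) = 8)
r(Q) = Q²/4 + Q/8 (r(Q) = ((Q² + Q*Q) + Q)/8 = ((Q² + Q²) + Q)/8 = (2*Q² + Q)/8 = (Q + 2*Q²)/8 = Q²/4 + Q/8)
g(w) = 0 (g(w) = 0/(-2) = 0*(-½) = 0)
-660*g(r(M(1))) = -660*0 = 0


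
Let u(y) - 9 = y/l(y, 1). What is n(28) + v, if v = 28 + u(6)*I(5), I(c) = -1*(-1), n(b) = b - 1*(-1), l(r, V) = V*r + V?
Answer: 468/7 ≈ 66.857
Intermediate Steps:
l(r, V) = V + V*r
n(b) = 1 + b (n(b) = b + 1 = 1 + b)
I(c) = 1
u(y) = 9 + y/(1 + y) (u(y) = 9 + y/((1*(1 + y))) = 9 + y/(1 + y))
v = 265/7 (v = 28 + ((9 + 10*6)/(1 + 6))*1 = 28 + ((9 + 60)/7)*1 = 28 + ((⅐)*69)*1 = 28 + (69/7)*1 = 28 + 69/7 = 265/7 ≈ 37.857)
n(28) + v = (1 + 28) + 265/7 = 29 + 265/7 = 468/7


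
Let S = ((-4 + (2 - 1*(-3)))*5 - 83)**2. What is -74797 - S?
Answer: -80881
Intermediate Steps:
S = 6084 (S = ((-4 + (2 + 3))*5 - 83)**2 = ((-4 + 5)*5 - 83)**2 = (1*5 - 83)**2 = (5 - 83)**2 = (-78)**2 = 6084)
-74797 - S = -74797 - 1*6084 = -74797 - 6084 = -80881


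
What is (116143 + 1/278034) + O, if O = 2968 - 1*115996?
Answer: 866075911/278034 ≈ 3115.0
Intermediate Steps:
O = -113028 (O = 2968 - 115996 = -113028)
(116143 + 1/278034) + O = (116143 + 1/278034) - 113028 = 32291702863/278034 - 113028 = 866075911/278034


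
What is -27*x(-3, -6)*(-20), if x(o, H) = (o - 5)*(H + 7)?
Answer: -4320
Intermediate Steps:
x(o, H) = (-5 + o)*(7 + H)
-27*x(-3, -6)*(-20) = -27*(-35 - 5*(-6) + 7*(-3) - 6*(-3))*(-20) = -27*(-35 + 30 - 21 + 18)*(-20) = -27*(-8)*(-20) = 216*(-20) = -4320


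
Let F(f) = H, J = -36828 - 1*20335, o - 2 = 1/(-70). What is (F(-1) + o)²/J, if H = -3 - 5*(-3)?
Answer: -958441/280098700 ≈ -0.0034218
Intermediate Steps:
o = 139/70 (o = 2 + 1/(-70) = 2 - 1/70 = 139/70 ≈ 1.9857)
J = -57163 (J = -36828 - 20335 = -57163)
H = 12 (H = -3 + 15 = 12)
F(f) = 12
(F(-1) + o)²/J = (12 + 139/70)²/(-57163) = (979/70)²*(-1/57163) = (958441/4900)*(-1/57163) = -958441/280098700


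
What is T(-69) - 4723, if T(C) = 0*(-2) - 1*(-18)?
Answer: -4705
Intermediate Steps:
T(C) = 18 (T(C) = 0 + 18 = 18)
T(-69) - 4723 = 18 - 4723 = -4705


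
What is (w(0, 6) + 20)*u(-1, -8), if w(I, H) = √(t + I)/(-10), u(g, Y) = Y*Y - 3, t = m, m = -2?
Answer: 1220 - 61*I*√2/10 ≈ 1220.0 - 8.6267*I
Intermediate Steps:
t = -2
u(g, Y) = -3 + Y² (u(g, Y) = Y² - 3 = -3 + Y²)
w(I, H) = -√(-2 + I)/10 (w(I, H) = √(-2 + I)/(-10) = √(-2 + I)*(-⅒) = -√(-2 + I)/10)
(w(0, 6) + 20)*u(-1, -8) = (-√(-2 + 0)/10 + 20)*(-3 + (-8)²) = (-I*√2/10 + 20)*(-3 + 64) = (-I*√2/10 + 20)*61 = (20 - I*√2/10)*61 = 1220 - 61*I*√2/10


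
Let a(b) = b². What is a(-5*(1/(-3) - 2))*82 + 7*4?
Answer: 100702/9 ≈ 11189.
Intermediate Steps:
a(-5*(1/(-3) - 2))*82 + 7*4 = (-5*(1/(-3) - 2))²*82 + 7*4 = (-5*(1*(-⅓) - 2))²*82 + 28 = (-5*(-⅓ - 2))²*82 + 28 = (-5*(-7/3))²*82 + 28 = (35/3)²*82 + 28 = (1225/9)*82 + 28 = 100450/9 + 28 = 100702/9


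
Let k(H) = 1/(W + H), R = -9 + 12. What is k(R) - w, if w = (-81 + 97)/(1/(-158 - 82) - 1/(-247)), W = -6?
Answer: 2845433/21 ≈ 1.3550e+5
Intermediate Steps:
R = 3
w = -948480/7 (w = 16/(1/(-240) - 1*(-1/247)) = 16/(-1/240 + 1/247) = 16/(-7/59280) = 16*(-59280/7) = -948480/7 ≈ -1.3550e+5)
k(H) = 1/(-6 + H)
k(R) - w = 1/(-6 + 3) - 1*(-948480/7) = 1/(-3) + 948480/7 = -⅓ + 948480/7 = 2845433/21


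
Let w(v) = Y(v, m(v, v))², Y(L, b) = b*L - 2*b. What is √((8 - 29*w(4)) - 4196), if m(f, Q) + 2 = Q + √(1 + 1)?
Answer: 2*I*√(1221 + 116*√2) ≈ 74.432*I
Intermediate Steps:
m(f, Q) = -2 + Q + √2 (m(f, Q) = -2 + (Q + √(1 + 1)) = -2 + (Q + √2) = -2 + Q + √2)
Y(L, b) = -2*b + L*b (Y(L, b) = L*b - 2*b = -2*b + L*b)
w(v) = (-2 + v)²*(-2 + v + √2)² (w(v) = ((-2 + v + √2)*(-2 + v))² = ((-2 + v)*(-2 + v + √2))² = (-2 + v)²*(-2 + v + √2)²)
√((8 - 29*w(4)) - 4196) = √((8 - 29*(-2 + 4)²*(-2 + 4 + √2)²) - 4196) = √((8 - 29*2²*(2 + √2)²) - 4196) = √((8 - 116*(2 + √2)²) - 4196) = √(-4188 - 116*(2 + √2)²)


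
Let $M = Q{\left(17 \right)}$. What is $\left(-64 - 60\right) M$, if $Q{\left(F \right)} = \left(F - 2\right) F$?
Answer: $-31620$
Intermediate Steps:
$Q{\left(F \right)} = F \left(-2 + F\right)$ ($Q{\left(F \right)} = \left(-2 + F\right) F = F \left(-2 + F\right)$)
$M = 255$ ($M = 17 \left(-2 + 17\right) = 17 \cdot 15 = 255$)
$\left(-64 - 60\right) M = \left(-64 - 60\right) 255 = \left(-124\right) 255 = -31620$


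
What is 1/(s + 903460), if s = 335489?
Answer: 1/1238949 ≈ 8.0714e-7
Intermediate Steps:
1/(s + 903460) = 1/(335489 + 903460) = 1/1238949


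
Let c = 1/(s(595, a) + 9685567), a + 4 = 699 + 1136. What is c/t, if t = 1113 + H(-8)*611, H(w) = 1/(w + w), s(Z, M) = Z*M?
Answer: 4/46324470341 ≈ 8.6347e-11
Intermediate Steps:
a = 1831 (a = -4 + (699 + 1136) = -4 + 1835 = 1831)
s(Z, M) = M*Z
H(w) = 1/(2*w)
t = 17197/16 (t = 1113 + ((½)/(-8))*611 = 1113 + ((½)*(-⅛))*611 = 1113 - 1/16*611 = 1113 - 611/16 = 17197/16 ≈ 1074.8)
c = 1/10775012 (c = 1/(1831*595 + 9685567) = 1/(1089445 + 9685567) = 1/10775012 ≈ 9.2807e-8)
c/t = 1/(10775012*(17197/16)) = (1/10775012)*(16/17197) = 4/46324470341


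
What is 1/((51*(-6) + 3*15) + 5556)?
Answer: 1/5295 ≈ 0.00018886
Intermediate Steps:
1/((51*(-6) + 3*15) + 5556) = 1/((-306 + 45) + 5556) = 1/(-261 + 5556) = 1/5295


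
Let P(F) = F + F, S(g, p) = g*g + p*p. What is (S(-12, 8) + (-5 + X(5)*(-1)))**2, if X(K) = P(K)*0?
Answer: 41209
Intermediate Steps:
S(g, p) = g**2 + p**2
P(F) = 2*F
X(K) = 0 (X(K) = (2*K)*0 = 0)
(S(-12, 8) + (-5 + X(5)*(-1)))**2 = (((-12)**2 + 8**2) + (-5 + 0*(-1)))**2 = ((144 + 64) + (-5 + 0))**2 = (208 - 5)**2 = 203**2 = 41209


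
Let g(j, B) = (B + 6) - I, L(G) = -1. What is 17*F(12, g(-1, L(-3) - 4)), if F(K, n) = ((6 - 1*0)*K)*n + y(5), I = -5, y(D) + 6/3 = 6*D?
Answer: 7820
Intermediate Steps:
y(D) = -2 + 6*D
g(j, B) = 11 + B (g(j, B) = (B + 6) - 1*(-5) = (6 + B) + 5 = 11 + B)
F(K, n) = 28 + 6*K*n (F(K, n) = ((6 - 1*0)*K)*n + (-2 + 6*5) = ((6 + 0)*K)*n + (-2 + 30) = (6*K)*n + 28 = 6*K*n + 28 = 28 + 6*K*n)
17*F(12, g(-1, L(-3) - 4)) = 17*(28 + 6*12*(11 + (-1 - 4))) = 17*(28 + 6*12*(11 - 5)) = 17*(28 + 6*12*6) = 17*(28 + 432) = 17*460 = 7820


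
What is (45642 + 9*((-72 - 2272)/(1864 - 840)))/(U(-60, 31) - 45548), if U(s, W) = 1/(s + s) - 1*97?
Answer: -87593085/87638416 ≈ -0.99948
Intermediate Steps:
U(s, W) = -97 + 1/(2*s) (U(s, W) = 1/(2*s) - 97 = -97 + 1/(2*s))
(45642 + 9*((-72 - 2272)/(1864 - 840)))/(U(-60, 31) - 45548) = (45642 + 9*((-72 - 2272)/(1864 - 840)))/((-97 + (1/2)/(-60)) - 45548) = (45642 + 9*(-2344/1024))/((-97 + (1/2)*(-1/60)) - 45548) = (45642 + 9*(-2344*1/1024))/((-97 - 1/120) - 45548) = (45642 + 9*(-293/128))/(-11641/120 - 45548) = (45642 - 2637/128)/(-5477401/120) = (5839539/128)*(-120/5477401) = -87593085/87638416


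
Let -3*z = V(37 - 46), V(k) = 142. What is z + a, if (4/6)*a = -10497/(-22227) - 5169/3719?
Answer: -4026457612/82662213 ≈ -48.710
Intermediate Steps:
z = -142/3 (z = -⅓*142 = -142/3 ≈ -47.333)
a = -37926510/27554071 (a = 3*(-10497/(-22227) - 5169/3719)/2 = 3*(-10497*(-1/22227) - 5169*1/3719)/2 = 3*(3499/7409 - 5169/3719)/2 = (3/2)*(-25284340/27554071) = -37926510/27554071 ≈ -1.3764)
z + a = -142/3 - 37926510/27554071 = -4026457612/82662213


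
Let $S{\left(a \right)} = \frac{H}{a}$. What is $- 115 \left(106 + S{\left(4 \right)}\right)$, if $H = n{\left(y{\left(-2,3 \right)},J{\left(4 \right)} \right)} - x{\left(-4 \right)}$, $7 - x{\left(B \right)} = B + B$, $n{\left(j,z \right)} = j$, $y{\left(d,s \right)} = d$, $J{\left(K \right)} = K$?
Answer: $- \frac{46805}{4} \approx -11701.0$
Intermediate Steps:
$x{\left(B \right)} = 7 - 2 B$ ($x{\left(B \right)} = 7 - \left(B + B\right) = 7 - 2 B$)
$H = -17$ ($H = -2 - \left(7 - -8\right) = -2 - \left(7 + 8\right) = -2 - 15 = -17$)
$S{\left(a \right)} = - \frac{17}{a}$
$- 115 \left(106 + S{\left(4 \right)}\right) = - 115 \left(106 - \frac{17}{4}\right) = \left(-115\right) \frac{407}{4} = - \frac{46805}{4}$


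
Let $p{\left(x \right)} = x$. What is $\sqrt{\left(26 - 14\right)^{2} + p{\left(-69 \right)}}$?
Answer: $5 \sqrt{3} \approx 8.6602$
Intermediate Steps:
$\sqrt{\left(26 - 14\right)^{2} + p{\left(-69 \right)}} = \sqrt{\left(26 - 14\right)^{2} - 69} = \sqrt{12^{2} - 69} = \sqrt{144 - 69} = \sqrt{75} = 5 \sqrt{3}$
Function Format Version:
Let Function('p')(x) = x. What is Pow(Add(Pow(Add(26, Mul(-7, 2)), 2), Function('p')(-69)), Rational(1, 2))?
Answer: Mul(5, Pow(3, Rational(1, 2))) ≈ 8.6602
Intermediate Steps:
Pow(Add(Pow(Add(26, Mul(-7, 2)), 2), Function('p')(-69)), Rational(1, 2)) = Pow(Add(Pow(Add(26, Mul(-7, 2)), 2), -69), Rational(1, 2)) = Pow(Add(Pow(Add(26, -14), 2), -69), Rational(1, 2)) = Pow(Add(Pow(12, 2), -69), Rational(1, 2)) = Pow(Add(144, -69), Rational(1, 2)) = Pow(75, Rational(1, 2)) = Mul(5, Pow(3, Rational(1, 2)))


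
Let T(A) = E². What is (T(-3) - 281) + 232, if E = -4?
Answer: -33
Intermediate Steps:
T(A) = 16 (T(A) = (-4)² = 16)
(T(-3) - 281) + 232 = (16 - 281) + 232 = -265 + 232 = -33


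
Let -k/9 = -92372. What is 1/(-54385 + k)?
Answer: 1/776963 ≈ 1.2871e-6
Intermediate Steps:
k = 831348 (k = -9*(-92372) = 831348)
1/(-54385 + k) = 1/(-54385 + 831348) = 1/776963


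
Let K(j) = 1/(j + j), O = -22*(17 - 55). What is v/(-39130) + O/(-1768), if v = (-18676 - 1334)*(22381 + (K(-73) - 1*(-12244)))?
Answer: 85979906438/4856033 ≈ 17706.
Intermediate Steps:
O = 836 (O = -22*(-38) = 836)
K(j) = 1/(2*j)
v = -50577766245/73 (v = (-18676 - 1334)*(22381 + ((½)/(-73) - 1*(-12244))) = -20010*(22381 + ((½)*(-1/73) + 12244)) = -20010*(22381 + (-1/146 + 12244)) = -20010*(22381 + 1787623/146) = -20010*5055249/146 = -50577766245/73 ≈ -6.9285e+8)
v/(-39130) + O/(-1768) = -50577766245/73/(-39130) + 836/(-1768) = -50577766245/73*(-1/39130) + 836*(-1/1768) = 10115553249/571298 - 209/442 = 85979906438/4856033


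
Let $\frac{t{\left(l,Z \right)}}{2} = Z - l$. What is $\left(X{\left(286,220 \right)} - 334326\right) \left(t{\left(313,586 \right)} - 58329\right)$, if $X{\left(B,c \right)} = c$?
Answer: $19305646998$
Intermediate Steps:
$t{\left(l,Z \right)} = - 2 l + 2 Z$ ($t{\left(l,Z \right)} = 2 \left(Z - l\right) = - 2 l + 2 Z$)
$\left(X{\left(286,220 \right)} - 334326\right) \left(t{\left(313,586 \right)} - 58329\right) = \left(220 - 334326\right) \left(\left(\left(-2\right) 313 + 2 \cdot 586\right) - 58329\right) = - 334106 \left(\left(-626 + 1172\right) + \left(-205132 + 146803\right)\right) = - 334106 \left(546 - 58329\right) = \left(-334106\right) \left(-57783\right) = 19305646998$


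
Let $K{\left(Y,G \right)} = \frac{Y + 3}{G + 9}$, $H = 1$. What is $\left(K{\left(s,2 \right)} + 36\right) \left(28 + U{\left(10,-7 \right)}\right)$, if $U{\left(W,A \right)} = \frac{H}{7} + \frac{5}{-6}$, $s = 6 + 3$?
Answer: $\frac{77996}{77} \approx 1012.9$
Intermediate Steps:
$s = 9$
$K{\left(Y,G \right)} = \frac{3 + Y}{9 + G}$
$U{\left(W,A \right)} = - \frac{29}{42}$ ($U{\left(W,A \right)} = 1 \cdot \frac{1}{7} + \frac{5}{-6} = 1 \cdot \frac{1}{7} + 5 \left(- \frac{1}{6}\right) = \frac{1}{7} - \frac{5}{6} = - \frac{29}{42}$)
$\left(K{\left(s,2 \right)} + 36\right) \left(28 + U{\left(10,-7 \right)}\right) = \left(\frac{3 + 9}{9 + 2} + 36\right) \left(28 - \frac{29}{42}\right) = \left(\frac{1}{11} \cdot 12 + 36\right) \frac{1147}{42} = \left(\frac{12}{11} + 36\right) \frac{1147}{42} = \frac{408}{11} \cdot \frac{1147}{42} = \frac{77996}{77}$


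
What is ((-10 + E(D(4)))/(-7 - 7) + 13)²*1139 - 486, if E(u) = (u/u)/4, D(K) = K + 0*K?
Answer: 668537075/3136 ≈ 2.1318e+5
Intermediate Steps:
D(K) = K (D(K) = K + 0 = K)
E(u) = ¼ (E(u) = 1*(¼) = ¼)
((-10 + E(D(4)))/(-7 - 7) + 13)²*1139 - 486 = ((-10 + ¼)/(-7 - 7) + 13)²*1139 - 486 = (-39/4/(-14) + 13)²*1139 - 486 = (-39/4*(-1/14) + 13)²*1139 - 486 = (39/56 + 13)²*1139 - 486 = (767/56)²*1139 - 486 = (588289/3136)*1139 - 486 = 670061171/3136 - 486 = 668537075/3136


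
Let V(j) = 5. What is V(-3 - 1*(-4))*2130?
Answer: 10650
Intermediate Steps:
V(-3 - 1*(-4))*2130 = 5*2130 = 10650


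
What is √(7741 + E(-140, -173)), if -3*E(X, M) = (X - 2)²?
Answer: √9177/3 ≈ 31.932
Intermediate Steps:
E(X, M) = -(-2 + X)²/3 (E(X, M) = -(X - 2)²/3 = -(-2 + X)²/3)
√(7741 + E(-140, -173)) = √(7741 - (-2 - 140)²/3) = √(7741 - ⅓*(-142)²) = √(7741 - ⅓*20164) = √(7741 - 20164/3) = √(3059/3) = √9177/3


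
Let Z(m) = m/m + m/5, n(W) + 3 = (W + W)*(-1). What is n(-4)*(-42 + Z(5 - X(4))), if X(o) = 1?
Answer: -201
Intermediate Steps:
n(W) = -3 - 2*W (n(W) = -3 + (W + W)*(-1) = -3 + (2*W)*(-1) = -3 - 2*W)
Z(m) = 1 + m/5 (Z(m) = 1 + m*(⅕) = 1 + m/5)
n(-4)*(-42 + Z(5 - X(4))) = (-3 - 2*(-4))*(-42 + (1 + (5 - 1*1)/5)) = (-3 + 8)*(-42 + (1 + (5 - 1)/5)) = 5*(-42 + (1 + (⅕)*4)) = 5*(-42 + (1 + ⅘)) = 5*(-42 + 9/5) = 5*(-201/5) = -201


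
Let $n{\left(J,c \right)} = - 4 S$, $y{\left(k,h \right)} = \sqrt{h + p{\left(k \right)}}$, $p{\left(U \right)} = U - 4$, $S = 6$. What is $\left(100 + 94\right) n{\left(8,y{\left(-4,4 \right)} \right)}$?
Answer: $-4656$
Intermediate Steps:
$p{\left(U \right)} = -4 + U$
$y{\left(k,h \right)} = \sqrt{-4 + h + k}$ ($y{\left(k,h \right)} = \sqrt{h + \left(-4 + k\right)} = \sqrt{-4 + h + k}$)
$n{\left(J,c \right)} = -24$ ($n{\left(J,c \right)} = \left(-4\right) 6 = -24$)
$\left(100 + 94\right) n{\left(8,y{\left(-4,4 \right)} \right)} = \left(100 + 94\right) \left(-24\right) = 194 \left(-24\right) = -4656$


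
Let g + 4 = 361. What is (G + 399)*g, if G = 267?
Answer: 237762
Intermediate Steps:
g = 357 (g = -4 + 361 = 357)
(G + 399)*g = (267 + 399)*357 = 666*357 = 237762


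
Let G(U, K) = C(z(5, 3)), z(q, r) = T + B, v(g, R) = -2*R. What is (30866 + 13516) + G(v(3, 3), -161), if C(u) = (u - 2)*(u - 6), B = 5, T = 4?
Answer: 44403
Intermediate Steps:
z(q, r) = 9 (z(q, r) = 4 + 5 = 9)
C(u) = (-6 + u)*(-2 + u) (C(u) = (-2 + u)*(-6 + u) = (-6 + u)*(-2 + u))
G(U, K) = 21 (G(U, K) = 12 + 9**2 - 8*9 = 12 + 81 - 72 = 21)
(30866 + 13516) + G(v(3, 3), -161) = (30866 + 13516) + 21 = 44382 + 21 = 44403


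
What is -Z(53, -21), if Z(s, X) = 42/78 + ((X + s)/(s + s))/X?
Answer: -7583/14469 ≈ -0.52409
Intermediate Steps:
Z(s, X) = 7/13 + (X + s)/(2*X*s) (Z(s, X) = 42*(1/78) + ((X + s)/((2*s)))/X = 7/13 + ((X + s)*(1/(2*s)))/X = 7/13 + ((X + s)/(2*s))/X = 7/13 + (X + s)/(2*X*s))
-Z(53, -21) = -(7/13 + (½)/(-21) + (½)/53) = -(7/13 + (½)*(-1/21) + (½)*(1/53)) = -(7/13 - 1/42 + 1/106) = -1*7583/14469 = -7583/14469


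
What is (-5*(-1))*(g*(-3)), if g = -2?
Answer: 30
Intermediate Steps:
(-5*(-1))*(g*(-3)) = (-5*(-1))*(-2*(-3)) = 5*6 = 30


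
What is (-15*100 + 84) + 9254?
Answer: 7838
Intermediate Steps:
(-15*100 + 84) + 9254 = (-1500 + 84) + 9254 = -1416 + 9254 = 7838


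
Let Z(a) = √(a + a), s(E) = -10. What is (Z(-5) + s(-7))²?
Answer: (10 - I*√10)² ≈ 90.0 - 63.246*I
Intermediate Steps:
Z(a) = √2*√a (Z(a) = √(2*a) = √2*√a)
(Z(-5) + s(-7))² = (√2*√(-5) - 10)² = (√2*(I*√5) - 10)² = (I*√10 - 10)² = (-10 + I*√10)²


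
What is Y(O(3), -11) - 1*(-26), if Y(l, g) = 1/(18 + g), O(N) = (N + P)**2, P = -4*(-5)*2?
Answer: 183/7 ≈ 26.143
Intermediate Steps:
P = 40 (P = 20*2 = 40)
O(N) = (40 + N)**2 (O(N) = (N + 40)**2 = (40 + N)**2)
Y(O(3), -11) - 1*(-26) = 1/(18 - 11) - 1*(-26) = 1/7 + 26 = 183/7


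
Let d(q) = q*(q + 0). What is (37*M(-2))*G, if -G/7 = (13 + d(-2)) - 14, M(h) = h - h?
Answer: 0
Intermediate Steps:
d(q) = q² (d(q) = q*q = q²)
M(h) = 0
G = -21 (G = -7*((13 + (-2)²) - 14) = -7*((13 + 4) - 14) = -7*(17 - 14) = -7*3 = -21)
(37*M(-2))*G = (37*0)*(-21) = 0*(-21) = 0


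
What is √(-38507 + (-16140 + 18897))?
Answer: 5*I*√1430 ≈ 189.08*I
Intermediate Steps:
√(-38507 + (-16140 + 18897)) = √(-38507 + 2757) = √(-35750) = 5*I*√1430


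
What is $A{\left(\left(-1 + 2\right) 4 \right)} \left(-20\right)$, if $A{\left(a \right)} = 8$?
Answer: $-160$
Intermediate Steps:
$A{\left(\left(-1 + 2\right) 4 \right)} \left(-20\right) = 8 \left(-20\right) = -160$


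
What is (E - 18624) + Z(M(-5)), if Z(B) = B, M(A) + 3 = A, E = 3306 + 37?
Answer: -15289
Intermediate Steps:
E = 3343
M(A) = -3 + A
(E - 18624) + Z(M(-5)) = (3343 - 18624) + (-3 - 5) = -15281 - 8 = -15289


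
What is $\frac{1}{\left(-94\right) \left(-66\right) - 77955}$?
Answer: $- \frac{1}{71751} \approx -1.3937 \cdot 10^{-5}$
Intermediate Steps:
$\frac{1}{\left(-94\right) \left(-66\right) - 77955} = \frac{1}{6204 - 77955} = \frac{1}{-71751} = - \frac{1}{71751}$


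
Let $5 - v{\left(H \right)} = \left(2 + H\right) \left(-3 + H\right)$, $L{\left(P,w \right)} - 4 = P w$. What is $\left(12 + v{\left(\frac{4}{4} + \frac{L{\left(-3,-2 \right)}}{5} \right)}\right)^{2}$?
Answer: $289$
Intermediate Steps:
$L{\left(P,w \right)} = 4 + P w$
$v{\left(H \right)} = 5 - \left(-3 + H\right) \left(2 + H\right)$ ($v{\left(H \right)} = 5 - \left(2 + H\right) \left(-3 + H\right) = 5 - \left(-3 + H\right) \left(2 + H\right)$)
$\left(12 + v{\left(\frac{4}{4} + \frac{L{\left(-3,-2 \right)}}{5} \right)}\right)^{2} = \left(12 + \left(11 + \left(\frac{4}{4} + \frac{4 - -6}{5}\right) - \left(\frac{4}{4} + \frac{4 - -6}{5}\right)^{2}\right)\right)^{2} = \left(12 + \left(11 + \left(4 \cdot \frac{1}{4} + \left(4 + 6\right) \frac{1}{5}\right) - \left(4 \cdot \frac{1}{4} + \left(4 + 6\right) \frac{1}{5}\right)^{2}\right)\right)^{2} = \left(12 + \left(11 + \left(1 + 10 \cdot \frac{1}{5}\right) - \left(1 + 10 \cdot \frac{1}{5}\right)^{2}\right)\right)^{2} = \left(12 + \left(11 + \left(1 + 2\right) - \left(1 + 2\right)^{2}\right)\right)^{2} = \left(12 + \left(11 + 3 - 3^{2}\right)\right)^{2} = \left(12 + \left(11 + 3 - 9\right)\right)^{2} = \left(12 + 5\right)^{2} = 17^{2} = 289$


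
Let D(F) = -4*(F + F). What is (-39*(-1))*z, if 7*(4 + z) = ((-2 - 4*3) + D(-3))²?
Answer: 2808/7 ≈ 401.14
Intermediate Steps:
D(F) = -8*F
z = 72/7 (z = -4 + ((-2 - 4*3) - 8*(-3))²/7 = -4 + ((-2 - 12) + 24)²/7 = -4 + (-14 + 24)²/7 = -4 + (⅐)*10² = -4 + (⅐)*100 = -4 + 100/7 = 72/7 ≈ 10.286)
(-39*(-1))*z = -39*(-1)*(72/7) = 39*(72/7) = 2808/7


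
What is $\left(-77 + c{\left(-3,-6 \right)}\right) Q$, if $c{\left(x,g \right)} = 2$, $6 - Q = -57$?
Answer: $-4725$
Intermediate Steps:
$Q = 63$ ($Q = 6 - -57 = 6 + 57 = 63$)
$\left(-77 + c{\left(-3,-6 \right)}\right) Q = \left(-77 + 2\right) 63 = \left(-75\right) 63 = -4725$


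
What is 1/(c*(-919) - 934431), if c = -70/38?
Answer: -19/17722024 ≈ -1.0721e-6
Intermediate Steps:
c = -35/19 (c = -70*1/38 = -35/19 ≈ -1.8421)
1/(c*(-919) - 934431) = 1/(-35/19*(-919) - 934431) = 1/(32165/19 - 934431) = 1/(-17722024/19) = -19/17722024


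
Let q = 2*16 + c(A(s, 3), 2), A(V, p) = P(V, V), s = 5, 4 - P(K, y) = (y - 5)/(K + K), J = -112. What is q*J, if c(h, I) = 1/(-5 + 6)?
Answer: -3696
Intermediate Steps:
P(K, y) = 4 - (-5 + y)/(2*K) (P(K, y) = 4 - (y - 5)/(K + K) = 4 - (-5 + y)/(2*K))
A(V, p) = (5 + 7*V)/(2*V) (A(V, p) = (5 - V + 8*V)/(2*V) = (5 + 7*V)/(2*V))
c(h, I) = 1 (c(h, I) = 1/1 = 1)
q = 33 (q = 2*16 + 1 = 32 + 1 = 33)
q*J = 33*(-112) = -3696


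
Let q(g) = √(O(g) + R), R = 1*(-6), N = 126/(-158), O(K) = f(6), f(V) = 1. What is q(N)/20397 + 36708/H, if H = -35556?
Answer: -3059/2963 + I*√5/20397 ≈ -1.0324 + 0.00010963*I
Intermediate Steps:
O(K) = 1
N = -63/79 (N = 126*(-1/158) = -63/79 ≈ -0.79747)
R = -6
q(g) = I*√5 (q(g) = √(1 - 6) = √(-5) = I*√5)
q(N)/20397 + 36708/H = (I*√5)/20397 + 36708/(-35556) = (I*√5)*(1/20397) + 36708*(-1/35556) = I*√5/20397 - 3059/2963 = -3059/2963 + I*√5/20397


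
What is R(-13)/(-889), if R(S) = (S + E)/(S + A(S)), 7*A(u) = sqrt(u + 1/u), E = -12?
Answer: -29575/13693521 - 25*I*sqrt(2210)/13693521 ≈ -0.0021598 - 8.5826e-5*I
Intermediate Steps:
A(u) = sqrt(u + 1/u)/7
R(S) = (-12 + S)/(S + sqrt(S + 1/S)/7) (R(S) = (S - 12)/(S + sqrt(S + 1/S)/7) = (-12 + S)/(S + sqrt(S + 1/S)/7))
R(-13)/(-889) = (7*(-12 - 13)/(sqrt(-13 + 1/(-13)) + 7*(-13)))/(-889) = (7*(-25)/(sqrt(-13 - 1/13) - 91))*(-1/889) = (7*(-25)/(sqrt(-170/13) - 91))*(-1/889) = (7*(-25)/(I*sqrt(2210)/13 - 91))*(-1/889) = (7*(-25)/(-91 + I*sqrt(2210)/13))*(-1/889) = -175/(-91 + I*sqrt(2210)/13)*(-1/889) = 25/(127*(-91 + I*sqrt(2210)/13))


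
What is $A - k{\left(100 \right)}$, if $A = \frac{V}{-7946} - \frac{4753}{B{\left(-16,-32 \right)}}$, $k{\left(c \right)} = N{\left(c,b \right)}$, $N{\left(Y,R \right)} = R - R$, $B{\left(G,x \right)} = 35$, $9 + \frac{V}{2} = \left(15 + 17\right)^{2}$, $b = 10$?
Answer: $- \frac{93198}{685} \approx -136.06$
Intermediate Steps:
$V = 2030$ ($V = -18 + 2 \left(15 + 17\right)^{2} = -18 + 2 \cdot 32^{2} = -18 + 2 \cdot 1024 = -18 + 2048 = 2030$)
$N{\left(Y,R \right)} = 0$
$k{\left(c \right)} = 0$
$A = - \frac{93198}{685}$ ($A = \frac{2030}{-7946} - \frac{4753}{35} = 2030 \left(- \frac{1}{7946}\right) - \frac{679}{5} = - \frac{35}{137} - \frac{679}{5} = - \frac{93198}{685} \approx -136.06$)
$A - k{\left(100 \right)} = - \frac{93198}{685} - 0 = - \frac{93198}{685} + 0 = - \frac{93198}{685}$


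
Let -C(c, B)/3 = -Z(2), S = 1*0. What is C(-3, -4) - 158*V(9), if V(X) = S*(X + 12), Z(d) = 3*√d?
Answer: 9*√2 ≈ 12.728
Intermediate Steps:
S = 0
C(c, B) = 9*√2 (C(c, B) = -(-3)*3*√2 = -(-9)*√2 = 9*√2)
V(X) = 0 (V(X) = 0*(X + 12) = 0*(12 + X) = 0)
C(-3, -4) - 158*V(9) = 9*√2 - 158*0 = 9*√2 + 0 = 9*√2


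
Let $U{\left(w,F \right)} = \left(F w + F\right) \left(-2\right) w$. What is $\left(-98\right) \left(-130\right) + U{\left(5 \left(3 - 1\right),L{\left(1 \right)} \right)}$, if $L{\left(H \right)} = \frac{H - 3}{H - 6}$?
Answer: $12652$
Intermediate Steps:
$L{\left(H \right)} = \frac{-3 + H}{-6 + H}$ ($L{\left(H \right)} = \frac{-3 + H}{H - 6} = \frac{-3 + H}{-6 + H}$)
$U{\left(w,F \right)} = w \left(- 2 F - 2 F w\right)$ ($U{\left(w,F \right)} = \left(F + F w\right) \left(-2\right) w = \left(- 2 F - 2 F w\right) w = w \left(- 2 F - 2 F w\right)$)
$\left(-98\right) \left(-130\right) + U{\left(5 \left(3 - 1\right),L{\left(1 \right)} \right)} = \left(-98\right) \left(-130\right) - 2 \frac{-3 + 1}{-6 + 1} \cdot 5 \left(3 - 1\right) \left(1 + 5 \left(3 - 1\right)\right) = 12740 - 2 \frac{1}{-5} \left(-2\right) 5 \cdot 2 \left(1 + 5 \cdot 2\right) = 12740 - 2 \left(\left(- \frac{1}{5}\right) \left(-2\right)\right) 10 \left(1 + 10\right) = 12740 - \frac{4}{5} \cdot 10 \cdot 11 = 12740 - 88 = 12652$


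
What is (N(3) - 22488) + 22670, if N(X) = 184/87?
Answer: 16018/87 ≈ 184.11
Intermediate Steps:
N(X) = 184/87 (N(X) = 184*(1/87) = 184/87)
(N(3) - 22488) + 22670 = (184/87 - 22488) + 22670 = -1956272/87 + 22670 = 16018/87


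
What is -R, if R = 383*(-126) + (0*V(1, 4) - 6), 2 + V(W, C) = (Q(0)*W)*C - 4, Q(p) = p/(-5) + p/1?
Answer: 48264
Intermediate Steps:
Q(p) = 4*p/5 (Q(p) = p*(-⅕) + p*1 = -p/5 + p = 4*p/5)
V(W, C) = -6 (V(W, C) = -2 + ((((⅘)*0)*W)*C - 4) = -2 + ((0*W)*C - 4) = -2 + (0*C - 4) = -2 + (0 - 4) = -2 - 4 = -6)
R = -48264 (R = 383*(-126) + (0*(-6) - 6) = -48258 + (0 - 6) = -48258 - 6 = -48264)
-R = -1*(-48264) = 48264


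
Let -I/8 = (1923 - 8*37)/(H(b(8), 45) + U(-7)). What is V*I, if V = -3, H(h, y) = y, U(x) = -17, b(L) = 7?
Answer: 9762/7 ≈ 1394.6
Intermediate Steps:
I = -3254/7 (I = -8*(1923 - 8*37)/(45 - 17) = -8*(1923 - 296)/28 = -13016/28 = -8*1627/28 = -3254/7 ≈ -464.86)
V*I = -3*(-3254/7) = 9762/7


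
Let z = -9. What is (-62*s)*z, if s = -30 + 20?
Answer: -5580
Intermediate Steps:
s = -10
(-62*s)*z = -62*(-10)*(-9) = 620*(-9) = -5580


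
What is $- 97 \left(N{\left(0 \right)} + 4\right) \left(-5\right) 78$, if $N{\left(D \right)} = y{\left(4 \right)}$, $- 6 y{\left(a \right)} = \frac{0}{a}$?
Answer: $151320$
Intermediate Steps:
$y{\left(a \right)} = 0$ ($y{\left(a \right)} = - \frac{0 \frac{1}{a}}{6} = \left(- \frac{1}{6}\right) 0 = 0$)
$N{\left(D \right)} = 0$
$- 97 \left(N{\left(0 \right)} + 4\right) \left(-5\right) 78 = - 97 \left(0 + 4\right) \left(-5\right) 78 = - 97 \cdot 4 \left(-5\right) 78 = \left(-97\right) \left(-20\right) 78 = 1940 \cdot 78 = 151320$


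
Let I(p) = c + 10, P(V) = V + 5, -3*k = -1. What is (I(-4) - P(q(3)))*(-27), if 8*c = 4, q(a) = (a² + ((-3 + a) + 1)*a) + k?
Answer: 369/2 ≈ 184.50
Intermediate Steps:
k = ⅓ (k = -⅓*(-1) = ⅓ ≈ 0.33333)
q(a) = ⅓ + a² + a*(-2 + a) (q(a) = (a² + ((-3 + a) + 1)*a) + ⅓ = (a² + (-2 + a)*a) + ⅓ = (a² + a*(-2 + a)) + ⅓ = ⅓ + a² + a*(-2 + a))
c = ½ (c = (⅛)*4 = ½ ≈ 0.50000)
P(V) = 5 + V
I(p) = 21/2 (I(p) = ½ + 10 = 21/2)
(I(-4) - P(q(3)))*(-27) = (21/2 - (5 + (⅓ - 2*3 + 2*3²)))*(-27) = (21/2 - (5 + (⅓ - 6 + 2*9)))*(-27) = (21/2 - (5 + (⅓ - 6 + 18)))*(-27) = (21/2 - (5 + 37/3))*(-27) = (21/2 - 1*52/3)*(-27) = (21/2 - 52/3)*(-27) = -41/6*(-27) = 369/2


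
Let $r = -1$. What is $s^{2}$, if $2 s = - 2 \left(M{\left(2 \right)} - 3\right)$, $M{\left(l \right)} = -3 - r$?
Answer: $25$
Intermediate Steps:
$M{\left(l \right)} = -2$ ($M{\left(l \right)} = -3 - -1 = -3 + 1 = -2$)
$s = 5$ ($s = \frac{\left(-2\right) \left(-2 - 3\right)}{2} = \frac{\left(-2\right) \left(-5\right)}{2} = \frac{1}{2} \cdot 10 = 5$)
$s^{2} = 5^{2} = 25$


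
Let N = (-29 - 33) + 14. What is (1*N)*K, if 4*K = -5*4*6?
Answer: 1440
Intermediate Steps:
N = -48 (N = -62 + 14 = -48)
K = -30 (K = (-5*4*6)/4 = (-20*6)/4 = (1/4)*(-120) = -30)
(1*N)*K = (1*(-48))*(-30) = -48*(-30) = 1440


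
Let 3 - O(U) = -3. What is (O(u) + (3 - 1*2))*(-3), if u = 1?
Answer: -21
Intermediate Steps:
O(U) = 6 (O(U) = 3 - 1*(-3) = 3 + 3 = 6)
(O(u) + (3 - 1*2))*(-3) = (6 + (3 - 1*2))*(-3) = (6 + (3 - 2))*(-3) = (6 + 1)*(-3) = 7*(-3) = -21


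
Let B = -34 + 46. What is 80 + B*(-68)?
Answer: -736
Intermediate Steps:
B = 12
80 + B*(-68) = 80 + 12*(-68) = 80 - 816 = -736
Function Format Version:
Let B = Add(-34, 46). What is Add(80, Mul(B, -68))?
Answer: -736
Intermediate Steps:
B = 12
Add(80, Mul(B, -68)) = Add(80, Mul(12, -68)) = Add(80, -816) = -736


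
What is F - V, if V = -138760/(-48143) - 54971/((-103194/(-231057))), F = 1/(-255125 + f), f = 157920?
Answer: 943460674114793101/7665414635970 ≈ 1.2308e+5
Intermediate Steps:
F = -1/97205 (F = 1/(-255125 + 157920) = 1/(-97205) = -1/97205 ≈ -1.0288e-5)
V = -9705886262987/78858234 (V = -138760*(-1/48143) - 54971/((-103194*(-1/231057))) = 138760/48143 - 54971/11466/25673 = 138760/48143 - 54971*25673/11466 = 138760/48143 - 201610069/1638 = -9705886262987/78858234 ≈ -1.2308e+5)
F - V = -1/97205 - 1*(-9705886262987/78858234) = -1/97205 + 9705886262987/78858234 = 943460674114793101/7665414635970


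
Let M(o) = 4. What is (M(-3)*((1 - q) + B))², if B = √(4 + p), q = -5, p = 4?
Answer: 704 + 384*√2 ≈ 1247.1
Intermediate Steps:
B = 2*√2 (B = √(4 + 4) = √8 = 2*√2 ≈ 2.8284)
(M(-3)*((1 - q) + B))² = (4*((1 - 1*(-5)) + 2*√2))² = (4*((1 + 5) + 2*√2))² = (4*(6 + 2*√2))² = (24 + 8*√2)²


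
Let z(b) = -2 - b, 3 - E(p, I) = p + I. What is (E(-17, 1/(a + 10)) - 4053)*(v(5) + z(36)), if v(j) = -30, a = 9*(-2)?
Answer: 548471/2 ≈ 2.7424e+5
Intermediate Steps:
a = -18
E(p, I) = 3 - I - p (E(p, I) = 3 - (p + I) = 3 - (I + p) = 3 + (-I - p) = 3 - I - p)
(E(-17, 1/(a + 10)) - 4053)*(v(5) + z(36)) = ((3 - 1/(-18 + 10) - 1*(-17)) - 4053)*(-30 + (-2 - 1*36)) = ((3 - 1/(-8) + 17) - 4053)*(-30 + (-2 - 36)) = ((3 - 1*(-1/8) + 17) - 4053)*(-30 - 38) = ((3 + 1/8 + 17) - 4053)*(-68) = (161/8 - 4053)*(-68) = -32263/8*(-68) = 548471/2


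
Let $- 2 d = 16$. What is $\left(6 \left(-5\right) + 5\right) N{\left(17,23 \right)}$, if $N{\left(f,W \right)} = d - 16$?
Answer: $600$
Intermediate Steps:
$d = -8$ ($d = \left(- \frac{1}{2}\right) 16 = -8$)
$N{\left(f,W \right)} = -24$ ($N{\left(f,W \right)} = -8 - 16 = -24$)
$\left(6 \left(-5\right) + 5\right) N{\left(17,23 \right)} = \left(6 \left(-5\right) + 5\right) \left(-24\right) = \left(-30 + 5\right) \left(-24\right) = \left(-25\right) \left(-24\right) = 600$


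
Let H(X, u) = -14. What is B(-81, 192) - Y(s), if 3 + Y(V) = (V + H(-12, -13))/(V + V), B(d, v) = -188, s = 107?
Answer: -39683/214 ≈ -185.43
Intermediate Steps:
Y(V) = -3 + (-14 + V)/(2*V) (Y(V) = -3 + (V - 14)/(V + V) = -3 + (-14 + V)/((2*V)) = -3 + (-14 + V)*(1/(2*V)) = -3 + (-14 + V)/(2*V))
B(-81, 192) - Y(s) = -188 - (-5/2 - 7/107) = -188 - 1*(-549/214) = -188 + 549/214 = -39683/214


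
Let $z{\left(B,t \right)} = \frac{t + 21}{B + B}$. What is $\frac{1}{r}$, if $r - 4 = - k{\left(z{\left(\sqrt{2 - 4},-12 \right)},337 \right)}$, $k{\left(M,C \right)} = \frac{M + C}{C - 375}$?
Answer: $\frac{49552}{637683} + \frac{76 i \sqrt{2}}{212561} \approx 0.077706 + 0.00050564 i$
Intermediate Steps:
$z{\left(B,t \right)} = \frac{21 + t}{2 B}$
$k{\left(M,C \right)} = \frac{C + M}{-375 + C}$
$r = \frac{489}{38} - \frac{9 i \sqrt{2}}{152}$ ($r = 4 - \frac{337 + \frac{21 - 12}{2 \sqrt{2 - 4}}}{-375 + 337} = 4 - \frac{337 + \frac{1}{2} \frac{1}{\sqrt{-2}} \cdot 9}{-38} = 4 - - \frac{337 + \frac{1}{2} \frac{1}{i \sqrt{2}} \cdot 9}{38} = 4 - - \frac{337 + \frac{1}{2} \left(- \frac{i \sqrt{2}}{2}\right) 9}{38} = 4 - - \frac{337 - \frac{9 i \sqrt{2}}{4}}{38} = 4 - \left(- \frac{337}{38} + \frac{9 i \sqrt{2}}{152}\right) = 4 + \left(\frac{337}{38} - \frac{9 i \sqrt{2}}{152}\right) = \frac{489}{38} - \frac{9 i \sqrt{2}}{152} \approx 12.868 - 0.083736 i$)
$\frac{1}{r} = \frac{1}{\frac{489}{38} - \frac{9 i \sqrt{2}}{152}}$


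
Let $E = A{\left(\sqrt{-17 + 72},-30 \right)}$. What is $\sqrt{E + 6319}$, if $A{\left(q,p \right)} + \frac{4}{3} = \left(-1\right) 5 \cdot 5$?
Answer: $\frac{\sqrt{56634}}{3} \approx 79.326$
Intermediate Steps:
$A{\left(q,p \right)} = - \frac{79}{3}$ ($A{\left(q,p \right)} = - \frac{4}{3} + \left(-1\right) 5 \cdot 5 = - \frac{4}{3} - 25 = - \frac{79}{3}$)
$E = - \frac{79}{3} \approx -26.333$
$\sqrt{E + 6319} = \sqrt{- \frac{79}{3} + 6319} = \sqrt{\frac{18878}{3}} = \frac{\sqrt{56634}}{3}$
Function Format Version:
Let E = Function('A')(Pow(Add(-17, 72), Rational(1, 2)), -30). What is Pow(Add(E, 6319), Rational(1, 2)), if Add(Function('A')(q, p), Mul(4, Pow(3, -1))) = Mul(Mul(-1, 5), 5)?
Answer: Mul(Rational(1, 3), Pow(56634, Rational(1, 2))) ≈ 79.326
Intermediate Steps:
Function('A')(q, p) = Rational(-79, 3) (Function('A')(q, p) = Add(Rational(-4, 3), Mul(Mul(-1, 5), 5)) = Add(Rational(-4, 3), Mul(-5, 5)) = Add(Rational(-4, 3), -25) = Rational(-79, 3))
E = Rational(-79, 3) ≈ -26.333
Pow(Add(E, 6319), Rational(1, 2)) = Pow(Add(Rational(-79, 3), 6319), Rational(1, 2)) = Pow(Rational(18878, 3), Rational(1, 2)) = Mul(Rational(1, 3), Pow(56634, Rational(1, 2)))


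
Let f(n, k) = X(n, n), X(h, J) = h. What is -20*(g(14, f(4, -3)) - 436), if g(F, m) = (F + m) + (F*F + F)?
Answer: 4160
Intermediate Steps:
f(n, k) = n
g(F, m) = m + F² + 2*F (g(F, m) = (F + m) + (F² + F) = (F + m) + (F + F²) = m + F² + 2*F)
-20*(g(14, f(4, -3)) - 436) = -20*((4 + 14² + 2*14) - 436) = -20*((4 + 196 + 28) - 436) = -20*(228 - 436) = -20*(-208) = 4160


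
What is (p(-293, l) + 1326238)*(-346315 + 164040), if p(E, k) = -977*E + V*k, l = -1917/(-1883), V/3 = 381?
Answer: -553847462991700/1883 ≈ -2.9413e+11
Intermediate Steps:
V = 1143 (V = 3*381 = 1143)
l = 1917/1883 (l = -1917*(-1/1883) = 1917/1883 ≈ 1.0181)
p(E, k) = -977*E + 1143*k
(p(-293, l) + 1326238)*(-346315 + 164040) = ((-977*(-293) + 1143*(1917/1883)) + 1326238)*(-346315 + 164040) = ((286261 + 2191131/1883) + 1326238)*(-182275) = (541220594/1883 + 1326238)*(-182275) = (3038526748/1883)*(-182275) = -553847462991700/1883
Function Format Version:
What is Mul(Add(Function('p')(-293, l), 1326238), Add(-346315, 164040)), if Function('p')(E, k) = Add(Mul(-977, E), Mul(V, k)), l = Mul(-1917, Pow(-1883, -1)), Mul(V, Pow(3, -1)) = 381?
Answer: Rational(-553847462991700, 1883) ≈ -2.9413e+11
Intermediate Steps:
V = 1143 (V = Mul(3, 381) = 1143)
l = Rational(1917, 1883) (l = Mul(-1917, Rational(-1, 1883)) = Rational(1917, 1883) ≈ 1.0181)
Function('p')(E, k) = Add(Mul(-977, E), Mul(1143, k))
Mul(Add(Function('p')(-293, l), 1326238), Add(-346315, 164040)) = Mul(Add(Add(Mul(-977, -293), Mul(1143, Rational(1917, 1883))), 1326238), Add(-346315, 164040)) = Mul(Add(Add(286261, Rational(2191131, 1883)), 1326238), -182275) = Mul(Add(Rational(541220594, 1883), 1326238), -182275) = Mul(Rational(3038526748, 1883), -182275) = Rational(-553847462991700, 1883)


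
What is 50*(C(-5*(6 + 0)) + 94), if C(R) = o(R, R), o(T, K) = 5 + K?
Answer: 3450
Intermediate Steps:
C(R) = 5 + R
50*(C(-5*(6 + 0)) + 94) = 50*((5 - 5*(6 + 0)) + 94) = 50*((5 - 5*6) + 94) = 50*((5 - 30) + 94) = 50*(-25 + 94) = 50*69 = 3450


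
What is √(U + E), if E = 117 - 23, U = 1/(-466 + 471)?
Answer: √2355/5 ≈ 9.7057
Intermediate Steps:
U = ⅕ (U = 1/5 = ⅕ ≈ 0.20000)
E = 94
√(U + E) = √(⅕ + 94) = √(471/5) = √2355/5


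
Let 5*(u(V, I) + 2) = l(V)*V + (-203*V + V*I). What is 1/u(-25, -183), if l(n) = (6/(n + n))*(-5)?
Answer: 1/1925 ≈ 0.00051948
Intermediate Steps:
l(n) = -15/n (l(n) = (6/(2*n))*(-5) = ((1/(2*n))*6)*(-5) = (3/n)*(-5) = -15/n)
u(V, I) = -5 - 203*V/5 + I*V/5 (u(V, I) = -2 + ((-15/V)*V + (-203*V + V*I))/5 = -2 + (-15 + (-203*V + I*V))/5 = -2 + (-15 - 203*V + I*V)/5 = -2 + (-3 - 203*V/5 + I*V/5) = -5 - 203*V/5 + I*V/5)
1/u(-25, -183) = 1/(-5 - 203/5*(-25) + (1/5)*(-183)*(-25)) = 1/(-5 + 1015 + 915) = 1/1925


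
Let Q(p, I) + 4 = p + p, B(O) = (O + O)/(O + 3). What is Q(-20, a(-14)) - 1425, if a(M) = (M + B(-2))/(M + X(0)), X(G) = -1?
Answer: -1469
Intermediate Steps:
B(O) = 2*O/(3 + O) (B(O) = (2*O)/(3 + O) = 2*O/(3 + O))
a(M) = (-4 + M)/(-1 + M) (a(M) = (M + 2*(-2)/(3 - 2))/(M - 1) = (M + 2*(-2)/1)/(-1 + M) = (M + 2*(-2)*1)/(-1 + M) = (M - 4)/(-1 + M) = (-4 + M)/(-1 + M))
Q(p, I) = -4 + 2*p (Q(p, I) = -4 + (p + p) = -4 + 2*p)
Q(-20, a(-14)) - 1425 = (-4 + 2*(-20)) - 1425 = (-4 - 40) - 1425 = -44 - 1425 = -1469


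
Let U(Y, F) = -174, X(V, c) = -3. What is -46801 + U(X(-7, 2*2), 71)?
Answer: -46975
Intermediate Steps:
-46801 + U(X(-7, 2*2), 71) = -46801 - 174 = -46975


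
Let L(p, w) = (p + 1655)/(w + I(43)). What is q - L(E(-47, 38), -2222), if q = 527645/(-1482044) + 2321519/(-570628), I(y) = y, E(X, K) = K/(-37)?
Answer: -31238950907451963/8522816597027842 ≈ -3.6653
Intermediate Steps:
E(X, K) = -K/37 (E(X, K) = K*(-1/37) = -K/37)
L(p, w) = (1655 + p)/(43 + w) (L(p, w) = (p + 1655)/(w + 43) = (1655 + p)/(43 + w))
q = -467710289487/105711975454 (q = 527645*(-1/1482044) + 2321519*(-1/570628) = -527645/1482044 - 2321519/570628 = -467710289487/105711975454 ≈ -4.4244)
q - L(E(-47, 38), -2222) = -467710289487/105711975454 - (1655 - 1/37*38)/(43 - 2222) = -467710289487/105711975454 - (1655 - 38/37)/(-2179) = -467710289487/105711975454 - (-1)*61197/(2179*37) = -467710289487/105711975454 - 1*(-61197/80623) = -467710289487/105711975454 + 61197/80623 = -31238950907451963/8522816597027842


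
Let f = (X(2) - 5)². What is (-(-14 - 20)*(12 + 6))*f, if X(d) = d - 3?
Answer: 22032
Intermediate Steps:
X(d) = -3 + d
f = 36 (f = ((-3 + 2) - 5)² = (-1 - 5)² = (-6)² = 36)
(-(-14 - 20)*(12 + 6))*f = -(-14 - 20)*(12 + 6)*36 = -(-34)*18*36 = -1*(-612)*36 = 612*36 = 22032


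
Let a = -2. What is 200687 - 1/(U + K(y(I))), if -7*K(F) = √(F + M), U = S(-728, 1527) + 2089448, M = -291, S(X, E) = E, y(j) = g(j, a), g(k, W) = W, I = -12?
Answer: 42994509791938732891/214236646080918 - 7*I*√293/214236646080918 ≈ 2.0069e+5 - 5.5929e-13*I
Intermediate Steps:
y(j) = -2
U = 2090975 (U = 1527 + 2089448 = 2090975)
K(F) = -√(-291 + F)/7 (K(F) = -√(F - 291)/7 = -√(-291 + F)/7)
200687 - 1/(U + K(y(I))) = 200687 - 1/(2090975 - √(-291 - 2)/7) = 200687 - 1/(2090975 - I*√293/7)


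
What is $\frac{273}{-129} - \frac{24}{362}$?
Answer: $- \frac{16987}{7783} \approx -2.1826$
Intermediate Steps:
$\frac{273}{-129} - \frac{24}{362} = 273 \left(- \frac{1}{129}\right) - \frac{12}{181} = - \frac{91}{43} - \frac{12}{181} = - \frac{16987}{7783}$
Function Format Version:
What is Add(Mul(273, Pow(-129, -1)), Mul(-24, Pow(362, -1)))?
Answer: Rational(-16987, 7783) ≈ -2.1826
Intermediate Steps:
Add(Mul(273, Pow(-129, -1)), Mul(-24, Pow(362, -1))) = Add(Mul(273, Rational(-1, 129)), Mul(-24, Rational(1, 362))) = Add(Rational(-91, 43), Rational(-12, 181)) = Rational(-16987, 7783)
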